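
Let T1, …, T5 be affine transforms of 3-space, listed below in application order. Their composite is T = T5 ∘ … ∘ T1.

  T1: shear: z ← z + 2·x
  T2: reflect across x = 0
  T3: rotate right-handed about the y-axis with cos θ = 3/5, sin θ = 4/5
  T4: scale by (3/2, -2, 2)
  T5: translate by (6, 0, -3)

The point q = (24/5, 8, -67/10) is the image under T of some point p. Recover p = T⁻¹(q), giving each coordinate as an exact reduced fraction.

T1 = [1 0 0 0; 0 1 0 0; 2 0 1 0; 0 0 0 1]
T2·T1 = [-1 0 0 0; 0 1 0 0; 2 0 1 0; 0 0 0 1]
T3·…·T1 = [1 0 4/5 0; 0 1 0 0; 2 0 3/5 0; 0 0 0 1]
T4·…·T1 = [3/2 0 6/5 0; 0 -2 0 0; 4 0 6/5 0; 0 0 0 1]
T5·…·T1 = [3/2 0 6/5 6; 0 -2 0 0; 4 0 6/5 -3; 0 0 0 1]
det M = 6; M⁻¹ = [-2/5 0 2/5 18/5; 0 -1/2 0 0; 4/3 0 -1/2 -19/2; 0 0 0 1]
M⁻¹ · (24/5, 8, -67/10)ᵀ = (-1, -4, 1/4)ᵀ

p = (-1, -4, 1/4)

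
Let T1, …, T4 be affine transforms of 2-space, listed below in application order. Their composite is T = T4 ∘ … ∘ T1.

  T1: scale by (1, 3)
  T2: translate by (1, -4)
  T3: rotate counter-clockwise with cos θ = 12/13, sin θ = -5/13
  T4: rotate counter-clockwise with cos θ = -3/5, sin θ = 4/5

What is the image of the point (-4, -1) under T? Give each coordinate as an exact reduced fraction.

T1 scale by (1, 3): (-4, -1) → (-4, -3)
T2 translate by (1, -4): (-4, -3) → (-3, -7)
T3 rotate counter-clockwise with cos θ = 12/13, sin θ = -5/13: (-3, -7) → (-71/13, -69/13)
T4 rotate counter-clockwise with cos θ = -3/5, sin θ = 4/5: (-71/13, -69/13) → (489/65, -77/65)

T(p) = (489/65, -77/65)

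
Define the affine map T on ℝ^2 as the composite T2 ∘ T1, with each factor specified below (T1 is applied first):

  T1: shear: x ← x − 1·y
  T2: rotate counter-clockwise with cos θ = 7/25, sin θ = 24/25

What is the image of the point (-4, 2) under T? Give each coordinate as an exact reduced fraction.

T(p) = (-18/5, -26/5)

T1 shear: x ← x − 1·y: (-4, 2) → (-6, 2)
T2 rotate counter-clockwise with cos θ = 7/25, sin θ = 24/25: (-6, 2) → (-18/5, -26/5)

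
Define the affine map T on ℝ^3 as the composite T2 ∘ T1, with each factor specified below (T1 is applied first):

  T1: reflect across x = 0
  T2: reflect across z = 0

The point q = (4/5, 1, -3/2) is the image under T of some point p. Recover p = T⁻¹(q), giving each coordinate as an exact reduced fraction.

p = (-4/5, 1, 3/2)

T1 = [-1 0 0 0; 0 1 0 0; 0 0 1 0; 0 0 0 1]
T2·T1 = [-1 0 0 0; 0 1 0 0; 0 0 -1 0; 0 0 0 1]
det M = 1; M⁻¹ = [-1 0 0 0; 0 1 0 0; 0 0 -1 0; 0 0 0 1]
M⁻¹ · (4/5, 1, -3/2)ᵀ = (-4/5, 1, 3/2)ᵀ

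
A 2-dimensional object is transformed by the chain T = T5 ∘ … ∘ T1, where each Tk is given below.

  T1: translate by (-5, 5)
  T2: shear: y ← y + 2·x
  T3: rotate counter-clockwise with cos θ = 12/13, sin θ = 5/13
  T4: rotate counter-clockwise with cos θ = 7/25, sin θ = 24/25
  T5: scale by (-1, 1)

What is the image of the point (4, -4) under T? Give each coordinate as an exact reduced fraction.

T(p) = (-359/325, -287/325)

T1 translate by (-5, 5): (4, -4) → (-1, 1)
T2 shear: y ← y + 2·x: (-1, 1) → (-1, -1)
T3 rotate counter-clockwise with cos θ = 12/13, sin θ = 5/13: (-1, -1) → (-7/13, -17/13)
T4 rotate counter-clockwise with cos θ = 7/25, sin θ = 24/25: (-7/13, -17/13) → (359/325, -287/325)
T5 scale by (-1, 1): (359/325, -287/325) → (-359/325, -287/325)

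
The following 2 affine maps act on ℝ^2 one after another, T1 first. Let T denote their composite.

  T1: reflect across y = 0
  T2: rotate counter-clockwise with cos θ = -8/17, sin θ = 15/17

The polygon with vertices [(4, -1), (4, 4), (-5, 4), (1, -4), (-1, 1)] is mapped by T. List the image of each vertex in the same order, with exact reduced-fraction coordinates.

T1 reflect across y = 0: (4, -1) → (4, 1); (4, 4) → (4, -4); (-5, 4) → (-5, -4); (1, -4) → (1, 4); (-1, 1) → (-1, -1)
T2 rotate counter-clockwise with cos θ = -8/17, sin θ = 15/17: (4, 1) → (-47/17, 52/17); (4, -4) → (28/17, 92/17); (-5, -4) → (100/17, -43/17); (1, 4) → (-4, -1); (-1, -1) → (23/17, -7/17)

image vertices: (-47/17, 52/17), (28/17, 92/17), (100/17, -43/17), (-4, -1), (23/17, -7/17)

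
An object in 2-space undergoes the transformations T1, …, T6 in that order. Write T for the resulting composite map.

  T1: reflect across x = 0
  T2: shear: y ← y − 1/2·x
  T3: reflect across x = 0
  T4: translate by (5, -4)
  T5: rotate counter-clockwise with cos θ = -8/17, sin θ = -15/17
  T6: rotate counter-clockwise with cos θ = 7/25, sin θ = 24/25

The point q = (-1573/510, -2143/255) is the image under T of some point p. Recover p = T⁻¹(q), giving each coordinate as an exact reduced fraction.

T1 = [-1 0 0; 0 1 0; 0 0 1]
T2·T1 = [-1 0 0; 1/2 1 0; 0 0 1]
T3·…·T1 = [1 0 0; 1/2 1 0; 0 0 1]
T4·…·T1 = [1 0 5; 1/2 1 -4; 0 0 1]
T5·…·T1 = [-1/34 15/17 -100/17; -19/17 -8/17 -43/17; 0 0 1]
T6·…·T1 = [181/170 297/425 332/425; -29/85 304/425 -2701/425; 0 0 1]
det M = 1; M⁻¹ = [304/425 -297/425 -5; 29/85 181/170 13/2; 0 0 1]
M⁻¹ · (-1573/510, -2143/255)ᵀ = (-4/3, -7/2)ᵀ

p = (-4/3, -7/2)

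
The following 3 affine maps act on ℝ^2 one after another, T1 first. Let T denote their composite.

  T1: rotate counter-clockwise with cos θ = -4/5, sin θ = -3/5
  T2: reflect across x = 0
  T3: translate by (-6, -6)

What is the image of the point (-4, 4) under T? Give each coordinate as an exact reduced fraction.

T(p) = (-58/5, -34/5)

T1 rotate counter-clockwise with cos θ = -4/5, sin θ = -3/5: (-4, 4) → (28/5, -4/5)
T2 reflect across x = 0: (28/5, -4/5) → (-28/5, -4/5)
T3 translate by (-6, -6): (-28/5, -4/5) → (-58/5, -34/5)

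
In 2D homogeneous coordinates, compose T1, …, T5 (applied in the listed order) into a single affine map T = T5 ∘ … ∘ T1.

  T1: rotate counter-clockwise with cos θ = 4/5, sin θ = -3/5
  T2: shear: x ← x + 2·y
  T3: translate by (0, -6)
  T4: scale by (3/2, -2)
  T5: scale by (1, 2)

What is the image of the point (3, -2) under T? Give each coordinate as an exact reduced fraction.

T(p) = (-42/5, 188/5)

T1 rotate counter-clockwise with cos θ = 4/5, sin θ = -3/5: (3, -2) → (6/5, -17/5)
T2 shear: x ← x + 2·y: (6/5, -17/5) → (-28/5, -17/5)
T3 translate by (0, -6): (-28/5, -17/5) → (-28/5, -47/5)
T4 scale by (3/2, -2): (-28/5, -47/5) → (-42/5, 94/5)
T5 scale by (1, 2): (-42/5, 94/5) → (-42/5, 188/5)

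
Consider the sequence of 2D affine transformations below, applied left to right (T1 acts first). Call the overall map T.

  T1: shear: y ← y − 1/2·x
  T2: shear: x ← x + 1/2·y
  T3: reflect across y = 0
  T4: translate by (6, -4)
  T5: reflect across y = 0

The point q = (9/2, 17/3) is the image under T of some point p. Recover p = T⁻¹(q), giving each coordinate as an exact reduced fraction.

p = (-7/3, 1/2)

T1 = [1 0 0; -1/2 1 0; 0 0 1]
T2·T1 = [3/4 1/2 0; -1/2 1 0; 0 0 1]
T3·…·T1 = [3/4 1/2 0; 1/2 -1 0; 0 0 1]
T4·…·T1 = [3/4 1/2 6; 1/2 -1 -4; 0 0 1]
T5·…·T1 = [3/4 1/2 6; -1/2 1 4; 0 0 1]
det M = 1; M⁻¹ = [1 -1/2 -4; 1/2 3/4 -6; 0 0 1]
M⁻¹ · (9/2, 17/3)ᵀ = (-7/3, 1/2)ᵀ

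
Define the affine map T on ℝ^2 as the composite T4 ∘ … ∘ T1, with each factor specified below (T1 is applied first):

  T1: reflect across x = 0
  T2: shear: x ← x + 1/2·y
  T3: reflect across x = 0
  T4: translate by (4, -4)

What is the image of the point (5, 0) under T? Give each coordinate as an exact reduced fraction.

T1 reflect across x = 0: (5, 0) → (-5, 0)
T2 shear: x ← x + 1/2·y: (-5, 0) → (-5, 0)
T3 reflect across x = 0: (-5, 0) → (5, 0)
T4 translate by (4, -4): (5, 0) → (9, -4)

T(p) = (9, -4)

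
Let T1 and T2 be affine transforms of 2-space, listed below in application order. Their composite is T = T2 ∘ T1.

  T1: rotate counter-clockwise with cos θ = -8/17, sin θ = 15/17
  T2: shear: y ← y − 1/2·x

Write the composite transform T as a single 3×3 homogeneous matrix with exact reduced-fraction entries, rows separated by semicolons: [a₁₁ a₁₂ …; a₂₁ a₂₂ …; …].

T1 = [-8/17 -15/17 0; 15/17 -8/17 0; 0 0 1]
T2·T1 = [-8/17 -15/17 0; 19/17 -1/34 0; 0 0 1]

T = [-8/17 -15/17 0; 19/17 -1/34 0; 0 0 1]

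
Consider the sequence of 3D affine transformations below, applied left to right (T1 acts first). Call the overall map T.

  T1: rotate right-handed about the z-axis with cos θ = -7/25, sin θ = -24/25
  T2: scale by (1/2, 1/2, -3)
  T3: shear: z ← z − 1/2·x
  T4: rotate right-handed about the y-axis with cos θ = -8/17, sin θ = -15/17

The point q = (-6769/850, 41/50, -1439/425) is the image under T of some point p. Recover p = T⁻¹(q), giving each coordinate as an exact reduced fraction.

T1 = [-7/25 24/25 0 0; -24/25 -7/25 0 0; 0 0 1 0; 0 0 0 1]
T2·T1 = [-7/50 12/25 0 0; -12/25 -7/50 0 0; 0 0 -3 0; 0 0 0 1]
T3·…·T1 = [-7/50 12/25 0 0; -12/25 -7/50 0 0; 7/100 -6/25 -3 0; 0 0 0 1]
T4·…·T1 = [7/1700 -6/425 45/17 0; -12/25 -7/50 0 0; -133/850 228/425 24/17 0; 0 0 0 1]
det M = -3/4; M⁻¹ = [112/425 -48/25 -42/85 0; -384/425 -14/25 144/85 0; 19/51 0 1/102 0; 0 0 0 1]
M⁻¹ · (-6769/850, 41/50, -1439/425)ᵀ = (-2, 1, -3)ᵀ

p = (-2, 1, -3)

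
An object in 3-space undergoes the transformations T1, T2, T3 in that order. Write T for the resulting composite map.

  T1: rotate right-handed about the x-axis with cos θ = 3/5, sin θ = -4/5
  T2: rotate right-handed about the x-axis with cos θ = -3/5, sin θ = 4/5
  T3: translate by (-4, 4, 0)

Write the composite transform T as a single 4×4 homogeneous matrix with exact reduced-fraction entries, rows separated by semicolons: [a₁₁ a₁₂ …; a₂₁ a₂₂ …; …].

T1 = [1 0 0 0; 0 3/5 4/5 0; 0 -4/5 3/5 0; 0 0 0 1]
T2·T1 = [1 0 0 0; 0 7/25 -24/25 0; 0 24/25 7/25 0; 0 0 0 1]
T3·…·T1 = [1 0 0 -4; 0 7/25 -24/25 4; 0 24/25 7/25 0; 0 0 0 1]

T = [1 0 0 -4; 0 7/25 -24/25 4; 0 24/25 7/25 0; 0 0 0 1]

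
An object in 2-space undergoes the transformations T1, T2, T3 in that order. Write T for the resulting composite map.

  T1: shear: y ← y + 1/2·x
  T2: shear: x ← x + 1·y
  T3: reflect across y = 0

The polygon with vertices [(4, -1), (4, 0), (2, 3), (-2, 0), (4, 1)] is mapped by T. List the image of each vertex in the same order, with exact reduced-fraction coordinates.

image vertices: (5, -1), (6, -2), (6, -4), (-3, 1), (7, -3)

T1 shear: y ← y + 1/2·x: (4, -1) → (4, 1); (4, 0) → (4, 2); (2, 3) → (2, 4); (-2, 0) → (-2, -1); (4, 1) → (4, 3)
T2 shear: x ← x + 1·y: (4, 1) → (5, 1); (4, 2) → (6, 2); (2, 4) → (6, 4); (-2, -1) → (-3, -1); (4, 3) → (7, 3)
T3 reflect across y = 0: (5, 1) → (5, -1); (6, 2) → (6, -2); (6, 4) → (6, -4); (-3, -1) → (-3, 1); (7, 3) → (7, -3)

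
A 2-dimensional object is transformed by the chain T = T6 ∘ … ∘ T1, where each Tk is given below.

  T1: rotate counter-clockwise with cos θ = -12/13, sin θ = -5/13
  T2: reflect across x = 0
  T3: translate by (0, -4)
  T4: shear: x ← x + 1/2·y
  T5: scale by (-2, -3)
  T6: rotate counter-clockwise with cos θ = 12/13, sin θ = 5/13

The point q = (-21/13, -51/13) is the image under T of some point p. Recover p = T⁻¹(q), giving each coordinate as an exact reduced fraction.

p = (-1, -5)

T1 = [-12/13 5/13 0; -5/13 -12/13 0; 0 0 1]
T2·T1 = [12/13 -5/13 0; -5/13 -12/13 0; 0 0 1]
T3·…·T1 = [12/13 -5/13 0; -5/13 -12/13 -4; 0 0 1]
T4·…·T1 = [19/26 -11/13 -2; -5/13 -12/13 -4; 0 0 1]
T5·…·T1 = [-19/13 22/13 4; 15/13 36/13 12; 0 0 1]
T6·…·T1 = [-303/169 84/169 -12/13; 85/169 542/169 164/13; 0 0 1]
det M = -6; M⁻¹ = [-271/507 14/169 -20/13; 85/1014 101/338 -48/13; 0 0 1]
M⁻¹ · (-21/13, -51/13)ᵀ = (-1, -5)ᵀ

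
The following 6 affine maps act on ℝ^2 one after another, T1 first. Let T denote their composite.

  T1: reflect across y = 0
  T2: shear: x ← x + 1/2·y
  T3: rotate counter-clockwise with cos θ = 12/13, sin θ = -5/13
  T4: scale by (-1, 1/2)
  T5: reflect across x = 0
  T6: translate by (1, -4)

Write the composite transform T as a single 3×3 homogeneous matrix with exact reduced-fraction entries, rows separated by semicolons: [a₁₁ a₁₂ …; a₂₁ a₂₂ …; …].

T1 = [1 0 0; 0 -1 0; 0 0 1]
T2·T1 = [1 -1/2 0; 0 -1 0; 0 0 1]
T3·…·T1 = [12/13 -11/13 0; -5/13 -19/26 0; 0 0 1]
T4·…·T1 = [-12/13 11/13 0; -5/26 -19/52 0; 0 0 1]
T5·…·T1 = [12/13 -11/13 0; -5/26 -19/52 0; 0 0 1]
T6·…·T1 = [12/13 -11/13 1; -5/26 -19/52 -4; 0 0 1]

T = [12/13 -11/13 1; -5/26 -19/52 -4; 0 0 1]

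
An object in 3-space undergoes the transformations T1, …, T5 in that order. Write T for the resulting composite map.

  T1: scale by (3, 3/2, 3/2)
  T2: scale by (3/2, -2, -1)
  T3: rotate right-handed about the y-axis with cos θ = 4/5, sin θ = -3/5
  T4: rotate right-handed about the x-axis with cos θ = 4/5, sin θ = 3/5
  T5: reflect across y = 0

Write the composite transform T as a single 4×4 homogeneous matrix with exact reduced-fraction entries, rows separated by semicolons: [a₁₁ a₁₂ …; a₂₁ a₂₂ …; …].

T1 = [3 0 0 0; 0 3/2 0 0; 0 0 3/2 0; 0 0 0 1]
T2·T1 = [9/2 0 0 0; 0 -3 0 0; 0 0 -3/2 0; 0 0 0 1]
T3·…·T1 = [18/5 0 9/10 0; 0 -3 0 0; 27/10 0 -6/5 0; 0 0 0 1]
T4·…·T1 = [18/5 0 9/10 0; -81/50 -12/5 18/25 0; 54/25 -9/5 -24/25 0; 0 0 0 1]
T5·…·T1 = [18/5 0 9/10 0; 81/50 12/5 -18/25 0; 54/25 -9/5 -24/25 0; 0 0 0 1]

T = [18/5 0 9/10 0; 81/50 12/5 -18/25 0; 54/25 -9/5 -24/25 0; 0 0 0 1]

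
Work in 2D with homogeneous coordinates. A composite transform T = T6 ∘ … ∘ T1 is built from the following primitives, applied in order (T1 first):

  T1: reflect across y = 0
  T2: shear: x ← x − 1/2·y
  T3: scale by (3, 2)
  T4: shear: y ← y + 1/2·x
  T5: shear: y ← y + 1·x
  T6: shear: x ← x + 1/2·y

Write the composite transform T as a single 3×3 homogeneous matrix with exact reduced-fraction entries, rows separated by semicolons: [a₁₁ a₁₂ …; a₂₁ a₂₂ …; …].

T = [21/4 13/8 0; 9/2 1/4 0; 0 0 1]

T1 = [1 0 0; 0 -1 0; 0 0 1]
T2·T1 = [1 1/2 0; 0 -1 0; 0 0 1]
T3·…·T1 = [3 3/2 0; 0 -2 0; 0 0 1]
T4·…·T1 = [3 3/2 0; 3/2 -5/4 0; 0 0 1]
T5·…·T1 = [3 3/2 0; 9/2 1/4 0; 0 0 1]
T6·…·T1 = [21/4 13/8 0; 9/2 1/4 0; 0 0 1]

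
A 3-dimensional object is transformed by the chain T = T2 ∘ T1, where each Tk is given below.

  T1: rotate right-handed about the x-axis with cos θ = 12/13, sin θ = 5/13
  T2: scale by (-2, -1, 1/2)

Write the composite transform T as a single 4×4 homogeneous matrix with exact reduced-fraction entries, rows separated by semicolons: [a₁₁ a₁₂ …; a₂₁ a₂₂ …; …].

T1 = [1 0 0 0; 0 12/13 -5/13 0; 0 5/13 12/13 0; 0 0 0 1]
T2·T1 = [-2 0 0 0; 0 -12/13 5/13 0; 0 5/26 6/13 0; 0 0 0 1]

T = [-2 0 0 0; 0 -12/13 5/13 0; 0 5/26 6/13 0; 0 0 0 1]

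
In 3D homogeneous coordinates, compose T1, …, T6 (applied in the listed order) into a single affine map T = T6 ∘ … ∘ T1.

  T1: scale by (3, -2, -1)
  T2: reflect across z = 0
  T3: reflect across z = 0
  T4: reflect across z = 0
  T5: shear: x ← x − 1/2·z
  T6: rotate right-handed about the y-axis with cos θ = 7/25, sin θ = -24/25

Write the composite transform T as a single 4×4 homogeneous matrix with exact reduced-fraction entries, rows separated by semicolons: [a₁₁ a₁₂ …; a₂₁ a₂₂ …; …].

T = [21/25 0 -11/10 0; 0 -2 0 0; 72/25 0 -1/5 0; 0 0 0 1]

T1 = [3 0 0 0; 0 -2 0 0; 0 0 -1 0; 0 0 0 1]
T2·T1 = [3 0 0 0; 0 -2 0 0; 0 0 1 0; 0 0 0 1]
T3·…·T1 = [3 0 0 0; 0 -2 0 0; 0 0 -1 0; 0 0 0 1]
T4·…·T1 = [3 0 0 0; 0 -2 0 0; 0 0 1 0; 0 0 0 1]
T5·…·T1 = [3 0 -1/2 0; 0 -2 0 0; 0 0 1 0; 0 0 0 1]
T6·…·T1 = [21/25 0 -11/10 0; 0 -2 0 0; 72/25 0 -1/5 0; 0 0 0 1]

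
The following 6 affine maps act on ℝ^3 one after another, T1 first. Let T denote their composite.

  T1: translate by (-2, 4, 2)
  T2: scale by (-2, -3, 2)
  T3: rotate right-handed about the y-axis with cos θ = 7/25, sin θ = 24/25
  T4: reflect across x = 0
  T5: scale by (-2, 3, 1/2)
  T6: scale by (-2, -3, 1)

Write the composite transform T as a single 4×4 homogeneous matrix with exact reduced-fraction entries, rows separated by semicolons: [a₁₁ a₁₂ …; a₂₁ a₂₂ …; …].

T = [56/25 0 -192/25 -496/25; 0 27 0 108; 24/25 0 7/25 -34/25; 0 0 0 1]

T1 = [1 0 0 -2; 0 1 0 4; 0 0 1 2; 0 0 0 1]
T2·T1 = [-2 0 0 4; 0 -3 0 -12; 0 0 2 4; 0 0 0 1]
T3·…·T1 = [-14/25 0 48/25 124/25; 0 -3 0 -12; 48/25 0 14/25 -68/25; 0 0 0 1]
T4·…·T1 = [14/25 0 -48/25 -124/25; 0 -3 0 -12; 48/25 0 14/25 -68/25; 0 0 0 1]
T5·…·T1 = [-28/25 0 96/25 248/25; 0 -9 0 -36; 24/25 0 7/25 -34/25; 0 0 0 1]
T6·…·T1 = [56/25 0 -192/25 -496/25; 0 27 0 108; 24/25 0 7/25 -34/25; 0 0 0 1]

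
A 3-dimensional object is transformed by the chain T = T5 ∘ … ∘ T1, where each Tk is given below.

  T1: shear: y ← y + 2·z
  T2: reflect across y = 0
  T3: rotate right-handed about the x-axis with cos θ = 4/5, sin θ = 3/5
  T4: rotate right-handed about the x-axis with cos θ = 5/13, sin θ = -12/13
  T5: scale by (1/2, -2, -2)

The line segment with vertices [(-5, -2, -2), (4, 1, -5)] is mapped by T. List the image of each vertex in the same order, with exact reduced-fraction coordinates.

image vertices: (-5/2, -108/13, 124/13), (2, -678/65, 1154/65)

T1 shear: y ← y + 2·z: (-5, -2, -2) → (-5, -6, -2); (4, 1, -5) → (4, -9, -5)
T2 reflect across y = 0: (-5, -6, -2) → (-5, 6, -2); (4, -9, -5) → (4, 9, -5)
T3 rotate right-handed about the x-axis with cos θ = 4/5, sin θ = 3/5: (-5, 6, -2) → (-5, 6, 2); (4, 9, -5) → (4, 51/5, 7/5)
T4 rotate right-handed about the x-axis with cos θ = 5/13, sin θ = -12/13: (-5, 6, 2) → (-5, 54/13, -62/13); (4, 51/5, 7/5) → (4, 339/65, -577/65)
T5 scale by (1/2, -2, -2): (-5, 54/13, -62/13) → (-5/2, -108/13, 124/13); (4, 339/65, -577/65) → (2, -678/65, 1154/65)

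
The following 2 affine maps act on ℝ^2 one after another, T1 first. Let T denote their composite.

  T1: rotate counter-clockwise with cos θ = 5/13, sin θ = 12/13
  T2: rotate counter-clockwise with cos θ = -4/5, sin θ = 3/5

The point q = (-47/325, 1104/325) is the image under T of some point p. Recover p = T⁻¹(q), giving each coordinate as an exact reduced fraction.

p = (-8/5, -3)

T1 = [5/13 -12/13 0; 12/13 5/13 0; 0 0 1]
T2·T1 = [-56/65 33/65 0; -33/65 -56/65 0; 0 0 1]
det M = 1; M⁻¹ = [-56/65 -33/65 0; 33/65 -56/65 0; 0 0 1]
M⁻¹ · (-47/325, 1104/325)ᵀ = (-8/5, -3)ᵀ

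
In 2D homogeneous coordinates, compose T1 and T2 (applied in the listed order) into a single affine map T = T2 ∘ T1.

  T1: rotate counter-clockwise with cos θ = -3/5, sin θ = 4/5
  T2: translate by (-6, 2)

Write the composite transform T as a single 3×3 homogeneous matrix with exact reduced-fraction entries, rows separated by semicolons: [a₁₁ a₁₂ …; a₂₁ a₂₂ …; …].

T1 = [-3/5 -4/5 0; 4/5 -3/5 0; 0 0 1]
T2·T1 = [-3/5 -4/5 -6; 4/5 -3/5 2; 0 0 1]

T = [-3/5 -4/5 -6; 4/5 -3/5 2; 0 0 1]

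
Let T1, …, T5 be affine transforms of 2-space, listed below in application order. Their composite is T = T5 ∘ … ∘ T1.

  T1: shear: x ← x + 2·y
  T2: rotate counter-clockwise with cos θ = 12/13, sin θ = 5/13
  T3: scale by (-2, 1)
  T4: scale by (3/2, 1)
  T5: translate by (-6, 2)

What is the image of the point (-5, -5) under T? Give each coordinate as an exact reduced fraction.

T(p) = (387/13, -109/13)

T1 shear: x ← x + 2·y: (-5, -5) → (-15, -5)
T2 rotate counter-clockwise with cos θ = 12/13, sin θ = 5/13: (-15, -5) → (-155/13, -135/13)
T3 scale by (-2, 1): (-155/13, -135/13) → (310/13, -135/13)
T4 scale by (3/2, 1): (310/13, -135/13) → (465/13, -135/13)
T5 translate by (-6, 2): (465/13, -135/13) → (387/13, -109/13)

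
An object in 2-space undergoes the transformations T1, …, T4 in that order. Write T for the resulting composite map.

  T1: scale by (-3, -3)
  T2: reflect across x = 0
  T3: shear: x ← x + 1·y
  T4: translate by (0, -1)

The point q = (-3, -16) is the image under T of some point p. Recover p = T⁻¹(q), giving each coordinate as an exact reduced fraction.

p = (4, 5)

T1 = [-3 0 0; 0 -3 0; 0 0 1]
T2·T1 = [3 0 0; 0 -3 0; 0 0 1]
T3·…·T1 = [3 -3 0; 0 -3 0; 0 0 1]
T4·…·T1 = [3 -3 0; 0 -3 -1; 0 0 1]
det M = -9; M⁻¹ = [1/3 -1/3 -1/3; 0 -1/3 -1/3; 0 0 1]
M⁻¹ · (-3, -16)ᵀ = (4, 5)ᵀ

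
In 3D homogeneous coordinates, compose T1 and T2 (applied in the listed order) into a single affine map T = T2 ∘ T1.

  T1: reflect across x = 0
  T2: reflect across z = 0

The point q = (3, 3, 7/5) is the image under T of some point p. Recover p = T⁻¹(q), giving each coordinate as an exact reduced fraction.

p = (-3, 3, -7/5)

T1 = [-1 0 0 0; 0 1 0 0; 0 0 1 0; 0 0 0 1]
T2·T1 = [-1 0 0 0; 0 1 0 0; 0 0 -1 0; 0 0 0 1]
det M = 1; M⁻¹ = [-1 0 0 0; 0 1 0 0; 0 0 -1 0; 0 0 0 1]
M⁻¹ · (3, 3, 7/5)ᵀ = (-3, 3, -7/5)ᵀ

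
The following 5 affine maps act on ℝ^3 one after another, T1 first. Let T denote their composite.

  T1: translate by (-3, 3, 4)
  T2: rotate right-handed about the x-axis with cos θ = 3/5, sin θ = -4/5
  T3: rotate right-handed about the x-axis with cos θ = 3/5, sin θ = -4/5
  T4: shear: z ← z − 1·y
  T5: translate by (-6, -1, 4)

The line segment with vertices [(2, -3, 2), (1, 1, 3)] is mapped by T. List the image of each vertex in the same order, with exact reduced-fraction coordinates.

T1 translate by (-3, 3, 4): (2, -3, 2) → (-1, 0, 6); (1, 1, 3) → (-2, 4, 7)
T2 rotate right-handed about the x-axis with cos θ = 3/5, sin θ = -4/5: (-1, 0, 6) → (-1, 24/5, 18/5); (-2, 4, 7) → (-2, 8, 1)
T3 rotate right-handed about the x-axis with cos θ = 3/5, sin θ = -4/5: (-1, 24/5, 18/5) → (-1, 144/25, -42/25); (-2, 8, 1) → (-2, 28/5, -29/5)
T4 shear: z ← z − 1·y: (-1, 144/25, -42/25) → (-1, 144/25, -186/25); (-2, 28/5, -29/5) → (-2, 28/5, -57/5)
T5 translate by (-6, -1, 4): (-1, 144/25, -186/25) → (-7, 119/25, -86/25); (-2, 28/5, -57/5) → (-8, 23/5, -37/5)

image vertices: (-7, 119/25, -86/25), (-8, 23/5, -37/5)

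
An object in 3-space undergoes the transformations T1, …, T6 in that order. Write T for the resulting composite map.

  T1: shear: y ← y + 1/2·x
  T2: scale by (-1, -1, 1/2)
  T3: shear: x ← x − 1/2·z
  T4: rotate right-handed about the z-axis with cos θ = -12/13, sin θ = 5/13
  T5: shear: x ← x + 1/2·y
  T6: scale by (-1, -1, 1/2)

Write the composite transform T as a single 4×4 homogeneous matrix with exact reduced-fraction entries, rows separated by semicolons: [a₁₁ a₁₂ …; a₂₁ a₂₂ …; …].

T1 = [1 0 0 0; 1/2 1 0 0; 0 0 1 0; 0 0 0 1]
T2·T1 = [-1 0 0 0; -1/2 -1 0 0; 0 0 1/2 0; 0 0 0 1]
T3·…·T1 = [-1 0 -1/4 0; -1/2 -1 0 0; 0 0 1/2 0; 0 0 0 1]
T4·…·T1 = [29/26 5/13 3/13 0; 1/13 12/13 -5/52 0; 0 0 1/2 0; 0 0 0 1]
T5·…·T1 = [15/13 11/13 19/104 0; 1/13 12/13 -5/52 0; 0 0 1/2 0; 0 0 0 1]
T6·…·T1 = [-15/13 -11/13 -19/104 0; -1/13 -12/13 5/52 0; 0 0 1/4 0; 0 0 0 1]

T = [-15/13 -11/13 -19/104 0; -1/13 -12/13 5/52 0; 0 0 1/4 0; 0 0 0 1]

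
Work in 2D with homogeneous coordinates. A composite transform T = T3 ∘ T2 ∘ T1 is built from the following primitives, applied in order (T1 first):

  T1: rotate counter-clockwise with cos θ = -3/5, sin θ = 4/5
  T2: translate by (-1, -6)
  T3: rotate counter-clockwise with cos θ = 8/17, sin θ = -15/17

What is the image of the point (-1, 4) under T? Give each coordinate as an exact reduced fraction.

T(p) = (-834/85, -98/85)

T1 rotate counter-clockwise with cos θ = -3/5, sin θ = 4/5: (-1, 4) → (-13/5, -16/5)
T2 translate by (-1, -6): (-13/5, -16/5) → (-18/5, -46/5)
T3 rotate counter-clockwise with cos θ = 8/17, sin θ = -15/17: (-18/5, -46/5) → (-834/85, -98/85)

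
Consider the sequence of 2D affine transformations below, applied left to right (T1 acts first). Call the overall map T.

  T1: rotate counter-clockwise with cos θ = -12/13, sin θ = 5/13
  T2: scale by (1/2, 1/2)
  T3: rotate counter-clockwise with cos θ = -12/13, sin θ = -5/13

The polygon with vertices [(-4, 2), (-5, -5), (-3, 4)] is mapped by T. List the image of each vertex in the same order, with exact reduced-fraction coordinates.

T1 rotate counter-clockwise with cos θ = -12/13, sin θ = 5/13: (-4, 2) → (38/13, -44/13); (-5, -5) → (85/13, 35/13); (-3, 4) → (16/13, -63/13)
T2 scale by (1/2, 1/2): (38/13, -44/13) → (19/13, -22/13); (85/13, 35/13) → (85/26, 35/26); (16/13, -63/13) → (8/13, -63/26)
T3 rotate counter-clockwise with cos θ = -12/13, sin θ = -5/13: (19/13, -22/13) → (-2, 1); (85/26, 35/26) → (-5/2, -5/2); (8/13, -63/26) → (-3/2, 2)

image vertices: (-2, 1), (-5/2, -5/2), (-3/2, 2)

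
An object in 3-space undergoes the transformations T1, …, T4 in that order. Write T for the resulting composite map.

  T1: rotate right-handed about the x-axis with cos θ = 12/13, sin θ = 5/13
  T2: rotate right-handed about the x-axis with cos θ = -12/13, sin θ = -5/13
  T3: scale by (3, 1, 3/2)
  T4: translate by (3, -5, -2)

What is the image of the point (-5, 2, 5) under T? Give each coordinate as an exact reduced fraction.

T(p) = (-12, -483/169, -3181/338)

T1 rotate right-handed about the x-axis with cos θ = 12/13, sin θ = 5/13: (-5, 2, 5) → (-5, -1/13, 70/13)
T2 rotate right-handed about the x-axis with cos θ = -12/13, sin θ = -5/13: (-5, -1/13, 70/13) → (-5, 362/169, -835/169)
T3 scale by (3, 1, 3/2): (-5, 362/169, -835/169) → (-15, 362/169, -2505/338)
T4 translate by (3, -5, -2): (-15, 362/169, -2505/338) → (-12, -483/169, -3181/338)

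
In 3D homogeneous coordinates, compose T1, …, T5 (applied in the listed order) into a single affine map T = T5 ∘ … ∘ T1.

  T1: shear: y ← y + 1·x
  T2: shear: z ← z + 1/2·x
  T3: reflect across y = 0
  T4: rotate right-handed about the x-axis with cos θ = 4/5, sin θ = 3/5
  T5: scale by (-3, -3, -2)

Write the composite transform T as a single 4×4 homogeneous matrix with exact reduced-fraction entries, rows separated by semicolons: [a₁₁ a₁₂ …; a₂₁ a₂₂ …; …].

T = [-3 0 0 0; 33/10 12/5 9/5 0; 2/5 6/5 -8/5 0; 0 0 0 1]

T1 = [1 0 0 0; 1 1 0 0; 0 0 1 0; 0 0 0 1]
T2·T1 = [1 0 0 0; 1 1 0 0; 1/2 0 1 0; 0 0 0 1]
T3·…·T1 = [1 0 0 0; -1 -1 0 0; 1/2 0 1 0; 0 0 0 1]
T4·…·T1 = [1 0 0 0; -11/10 -4/5 -3/5 0; -1/5 -3/5 4/5 0; 0 0 0 1]
T5·…·T1 = [-3 0 0 0; 33/10 12/5 9/5 0; 2/5 6/5 -8/5 0; 0 0 0 1]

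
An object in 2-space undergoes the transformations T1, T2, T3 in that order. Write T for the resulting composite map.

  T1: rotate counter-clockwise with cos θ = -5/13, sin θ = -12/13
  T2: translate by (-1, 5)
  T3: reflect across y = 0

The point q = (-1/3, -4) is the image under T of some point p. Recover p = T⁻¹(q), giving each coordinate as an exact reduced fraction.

p = (2/3, 1)

T1 = [-5/13 12/13 0; -12/13 -5/13 0; 0 0 1]
T2·T1 = [-5/13 12/13 -1; -12/13 -5/13 5; 0 0 1]
T3·…·T1 = [-5/13 12/13 -1; 12/13 5/13 -5; 0 0 1]
det M = -1; M⁻¹ = [-5/13 12/13 55/13; 12/13 5/13 37/13; 0 0 1]
M⁻¹ · (-1/3, -4)ᵀ = (2/3, 1)ᵀ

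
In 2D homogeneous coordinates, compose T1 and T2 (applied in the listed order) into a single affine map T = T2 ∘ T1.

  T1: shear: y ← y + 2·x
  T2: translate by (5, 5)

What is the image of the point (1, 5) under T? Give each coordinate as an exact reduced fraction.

T1 shear: y ← y + 2·x: (1, 5) → (1, 7)
T2 translate by (5, 5): (1, 7) → (6, 12)

T(p) = (6, 12)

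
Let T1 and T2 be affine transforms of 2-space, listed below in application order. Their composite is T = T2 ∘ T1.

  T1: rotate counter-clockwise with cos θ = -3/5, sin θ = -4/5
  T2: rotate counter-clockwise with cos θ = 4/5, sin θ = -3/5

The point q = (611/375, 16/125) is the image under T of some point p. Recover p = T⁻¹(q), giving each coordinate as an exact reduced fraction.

T1 = [-3/5 4/5 0; -4/5 -3/5 0; 0 0 1]
T2·T1 = [-24/25 7/25 0; -7/25 -24/25 0; 0 0 1]
det M = 1; M⁻¹ = [-24/25 -7/25 0; 7/25 -24/25 0; 0 0 1]
M⁻¹ · (611/375, 16/125)ᵀ = (-8/5, 1/3)ᵀ

p = (-8/5, 1/3)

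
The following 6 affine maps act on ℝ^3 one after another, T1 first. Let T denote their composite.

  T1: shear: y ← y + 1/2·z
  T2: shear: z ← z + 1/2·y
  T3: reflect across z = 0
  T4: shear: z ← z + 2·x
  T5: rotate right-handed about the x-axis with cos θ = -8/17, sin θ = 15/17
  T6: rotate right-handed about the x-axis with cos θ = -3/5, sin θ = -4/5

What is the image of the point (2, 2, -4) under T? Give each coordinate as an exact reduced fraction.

T(p) = (2, 104/85, 672/85)

T1 shear: y ← y + 1/2·z: (2, 2, -4) → (2, 0, -4)
T2 shear: z ← z + 1/2·y: (2, 0, -4) → (2, 0, -4)
T3 reflect across z = 0: (2, 0, -4) → (2, 0, 4)
T4 shear: z ← z + 2·x: (2, 0, 4) → (2, 0, 8)
T5 rotate right-handed about the x-axis with cos θ = -8/17, sin θ = 15/17: (2, 0, 8) → (2, -120/17, -64/17)
T6 rotate right-handed about the x-axis with cos θ = -3/5, sin θ = -4/5: (2, -120/17, -64/17) → (2, 104/85, 672/85)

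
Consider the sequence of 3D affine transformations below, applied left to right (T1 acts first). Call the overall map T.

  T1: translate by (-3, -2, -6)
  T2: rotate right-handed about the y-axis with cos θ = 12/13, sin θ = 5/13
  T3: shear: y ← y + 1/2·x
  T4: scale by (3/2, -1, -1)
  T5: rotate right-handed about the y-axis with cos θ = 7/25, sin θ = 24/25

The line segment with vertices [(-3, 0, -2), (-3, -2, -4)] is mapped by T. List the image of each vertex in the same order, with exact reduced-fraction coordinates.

image vertices: (408/325, 82/13, 4494/325), (879/325, 113/13, 5022/325)

T1 translate by (-3, -2, -6): (-3, 0, -2) → (-6, -2, -8); (-3, -2, -4) → (-6, -4, -10)
T2 rotate right-handed about the y-axis with cos θ = 12/13, sin θ = 5/13: (-6, -2, -8) → (-112/13, -2, -66/13); (-6, -4, -10) → (-122/13, -4, -90/13)
T3 shear: y ← y + 1/2·x: (-112/13, -2, -66/13) → (-112/13, -82/13, -66/13); (-122/13, -4, -90/13) → (-122/13, -113/13, -90/13)
T4 scale by (3/2, -1, -1): (-112/13, -82/13, -66/13) → (-168/13, 82/13, 66/13); (-122/13, -113/13, -90/13) → (-183/13, 113/13, 90/13)
T5 rotate right-handed about the y-axis with cos θ = 7/25, sin θ = 24/25: (-168/13, 82/13, 66/13) → (408/325, 82/13, 4494/325); (-183/13, 113/13, 90/13) → (879/325, 113/13, 5022/325)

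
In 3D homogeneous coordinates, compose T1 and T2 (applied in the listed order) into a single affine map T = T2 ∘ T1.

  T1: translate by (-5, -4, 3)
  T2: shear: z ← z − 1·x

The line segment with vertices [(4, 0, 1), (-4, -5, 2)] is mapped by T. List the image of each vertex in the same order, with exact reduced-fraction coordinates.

image vertices: (-1, -4, 5), (-9, -9, 14)

T1 translate by (-5, -4, 3): (4, 0, 1) → (-1, -4, 4); (-4, -5, 2) → (-9, -9, 5)
T2 shear: z ← z − 1·x: (-1, -4, 4) → (-1, -4, 5); (-9, -9, 5) → (-9, -9, 14)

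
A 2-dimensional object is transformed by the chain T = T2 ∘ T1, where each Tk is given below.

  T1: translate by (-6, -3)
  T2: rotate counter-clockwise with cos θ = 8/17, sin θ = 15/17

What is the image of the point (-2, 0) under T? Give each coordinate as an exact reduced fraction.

T1 translate by (-6, -3): (-2, 0) → (-8, -3)
T2 rotate counter-clockwise with cos θ = 8/17, sin θ = 15/17: (-8, -3) → (-19/17, -144/17)

T(p) = (-19/17, -144/17)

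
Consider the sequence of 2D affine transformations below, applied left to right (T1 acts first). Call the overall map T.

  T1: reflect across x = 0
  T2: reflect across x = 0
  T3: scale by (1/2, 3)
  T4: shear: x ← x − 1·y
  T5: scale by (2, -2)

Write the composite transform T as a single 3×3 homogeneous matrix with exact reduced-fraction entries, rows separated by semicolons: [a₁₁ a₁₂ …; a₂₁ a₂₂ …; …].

T = [1 -6 0; 0 -6 0; 0 0 1]

T1 = [-1 0 0; 0 1 0; 0 0 1]
T2·T1 = [1 0 0; 0 1 0; 0 0 1]
T3·…·T1 = [1/2 0 0; 0 3 0; 0 0 1]
T4·…·T1 = [1/2 -3 0; 0 3 0; 0 0 1]
T5·…·T1 = [1 -6 0; 0 -6 0; 0 0 1]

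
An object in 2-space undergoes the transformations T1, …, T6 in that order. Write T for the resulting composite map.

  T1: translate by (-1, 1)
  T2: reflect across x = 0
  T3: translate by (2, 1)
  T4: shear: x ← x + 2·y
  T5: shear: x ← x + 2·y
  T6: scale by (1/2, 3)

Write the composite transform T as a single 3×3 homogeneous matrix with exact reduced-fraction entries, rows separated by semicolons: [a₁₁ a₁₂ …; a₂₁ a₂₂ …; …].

T1 = [1 0 -1; 0 1 1; 0 0 1]
T2·T1 = [-1 0 1; 0 1 1; 0 0 1]
T3·…·T1 = [-1 0 3; 0 1 2; 0 0 1]
T4·…·T1 = [-1 2 7; 0 1 2; 0 0 1]
T5·…·T1 = [-1 4 11; 0 1 2; 0 0 1]
T6·…·T1 = [-1/2 2 11/2; 0 3 6; 0 0 1]

T = [-1/2 2 11/2; 0 3 6; 0 0 1]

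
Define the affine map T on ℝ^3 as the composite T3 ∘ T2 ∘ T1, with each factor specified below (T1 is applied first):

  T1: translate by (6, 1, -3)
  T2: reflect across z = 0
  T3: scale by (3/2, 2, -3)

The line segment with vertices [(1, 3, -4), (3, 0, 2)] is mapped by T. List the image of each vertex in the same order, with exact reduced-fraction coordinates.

T1 translate by (6, 1, -3): (1, 3, -4) → (7, 4, -7); (3, 0, 2) → (9, 1, -1)
T2 reflect across z = 0: (7, 4, -7) → (7, 4, 7); (9, 1, -1) → (9, 1, 1)
T3 scale by (3/2, 2, -3): (7, 4, 7) → (21/2, 8, -21); (9, 1, 1) → (27/2, 2, -3)

image vertices: (21/2, 8, -21), (27/2, 2, -3)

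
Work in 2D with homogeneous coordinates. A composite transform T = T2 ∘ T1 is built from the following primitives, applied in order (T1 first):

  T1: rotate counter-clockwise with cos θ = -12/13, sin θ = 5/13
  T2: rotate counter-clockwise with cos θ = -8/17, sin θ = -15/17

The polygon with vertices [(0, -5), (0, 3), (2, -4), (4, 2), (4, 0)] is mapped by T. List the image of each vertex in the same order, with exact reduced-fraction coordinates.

image vertices: (700/221, -855/221), (-420/221, 513/221), (902/221, -404/221), (404/221, 902/221), (684/221, 560/221)

T1 rotate counter-clockwise with cos θ = -12/13, sin θ = 5/13: (0, -5) → (25/13, 60/13); (0, 3) → (-15/13, -36/13); (2, -4) → (-4/13, 58/13); (4, 2) → (-58/13, -4/13); (4, 0) → (-48/13, 20/13)
T2 rotate counter-clockwise with cos θ = -8/17, sin θ = -15/17: (25/13, 60/13) → (700/221, -855/221); (-15/13, -36/13) → (-420/221, 513/221); (-4/13, 58/13) → (902/221, -404/221); (-58/13, -4/13) → (404/221, 902/221); (-48/13, 20/13) → (684/221, 560/221)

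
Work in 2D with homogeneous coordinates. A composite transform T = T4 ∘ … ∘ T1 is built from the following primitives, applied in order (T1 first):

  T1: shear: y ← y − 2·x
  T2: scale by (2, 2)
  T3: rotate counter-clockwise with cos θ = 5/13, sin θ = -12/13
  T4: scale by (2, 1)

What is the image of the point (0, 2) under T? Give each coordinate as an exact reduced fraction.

T(p) = (96/13, 20/13)

T1 shear: y ← y − 2·x: (0, 2) → (0, 2)
T2 scale by (2, 2): (0, 2) → (0, 4)
T3 rotate counter-clockwise with cos θ = 5/13, sin θ = -12/13: (0, 4) → (48/13, 20/13)
T4 scale by (2, 1): (48/13, 20/13) → (96/13, 20/13)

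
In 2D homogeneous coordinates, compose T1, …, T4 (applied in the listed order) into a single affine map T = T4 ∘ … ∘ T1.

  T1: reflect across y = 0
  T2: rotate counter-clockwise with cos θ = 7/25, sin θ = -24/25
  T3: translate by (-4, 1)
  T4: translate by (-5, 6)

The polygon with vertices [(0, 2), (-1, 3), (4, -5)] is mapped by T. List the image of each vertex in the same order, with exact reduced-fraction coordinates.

T1 reflect across y = 0: (0, 2) → (0, -2); (-1, 3) → (-1, -3); (4, -5) → (4, 5)
T2 rotate counter-clockwise with cos θ = 7/25, sin θ = -24/25: (0, -2) → (-48/25, -14/25); (-1, -3) → (-79/25, 3/25); (4, 5) → (148/25, -61/25)
T3 translate by (-4, 1): (-48/25, -14/25) → (-148/25, 11/25); (-79/25, 3/25) → (-179/25, 28/25); (148/25, -61/25) → (48/25, -36/25)
T4 translate by (-5, 6): (-148/25, 11/25) → (-273/25, 161/25); (-179/25, 28/25) → (-304/25, 178/25); (48/25, -36/25) → (-77/25, 114/25)

image vertices: (-273/25, 161/25), (-304/25, 178/25), (-77/25, 114/25)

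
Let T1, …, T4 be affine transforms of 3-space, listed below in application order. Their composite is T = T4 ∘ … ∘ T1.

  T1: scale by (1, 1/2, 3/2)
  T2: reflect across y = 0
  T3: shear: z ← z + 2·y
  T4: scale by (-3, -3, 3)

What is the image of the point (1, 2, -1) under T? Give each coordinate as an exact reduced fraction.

T1 scale by (1, 1/2, 3/2): (1, 2, -1) → (1, 1, -3/2)
T2 reflect across y = 0: (1, 1, -3/2) → (1, -1, -3/2)
T3 shear: z ← z + 2·y: (1, -1, -3/2) → (1, -1, -7/2)
T4 scale by (-3, -3, 3): (1, -1, -7/2) → (-3, 3, -21/2)

T(p) = (-3, 3, -21/2)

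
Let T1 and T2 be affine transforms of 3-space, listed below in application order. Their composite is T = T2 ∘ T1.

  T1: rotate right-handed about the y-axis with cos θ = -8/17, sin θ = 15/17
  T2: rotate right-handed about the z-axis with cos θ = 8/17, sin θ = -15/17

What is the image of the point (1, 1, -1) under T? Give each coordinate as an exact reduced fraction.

T(p) = (71/289, 481/289, -7/17)

T1 rotate right-handed about the y-axis with cos θ = -8/17, sin θ = 15/17: (1, 1, -1) → (-23/17, 1, -7/17)
T2 rotate right-handed about the z-axis with cos θ = 8/17, sin θ = -15/17: (-23/17, 1, -7/17) → (71/289, 481/289, -7/17)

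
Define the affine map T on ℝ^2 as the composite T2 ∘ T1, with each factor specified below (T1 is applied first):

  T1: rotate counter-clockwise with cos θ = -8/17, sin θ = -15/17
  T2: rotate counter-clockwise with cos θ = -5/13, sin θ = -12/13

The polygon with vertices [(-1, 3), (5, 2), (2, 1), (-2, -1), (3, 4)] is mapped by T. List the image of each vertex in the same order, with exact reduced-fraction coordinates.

T1 rotate counter-clockwise with cos θ = -8/17, sin θ = -15/17: (-1, 3) → (53/17, -9/17); (5, 2) → (-10/17, -91/17); (2, 1) → (-1/17, -38/17); (-2, -1) → (1/17, 38/17); (3, 4) → (36/17, -77/17)
T2 rotate counter-clockwise with cos θ = -5/13, sin θ = -12/13: (53/17, -9/17) → (-373/221, -591/221); (-10/17, -91/17) → (-1042/221, 575/221); (-1/17, -38/17) → (-451/221, 202/221); (1/17, 38/17) → (451/221, -202/221); (36/17, -77/17) → (-1104/221, -47/221)

image vertices: (-373/221, -591/221), (-1042/221, 575/221), (-451/221, 202/221), (451/221, -202/221), (-1104/221, -47/221)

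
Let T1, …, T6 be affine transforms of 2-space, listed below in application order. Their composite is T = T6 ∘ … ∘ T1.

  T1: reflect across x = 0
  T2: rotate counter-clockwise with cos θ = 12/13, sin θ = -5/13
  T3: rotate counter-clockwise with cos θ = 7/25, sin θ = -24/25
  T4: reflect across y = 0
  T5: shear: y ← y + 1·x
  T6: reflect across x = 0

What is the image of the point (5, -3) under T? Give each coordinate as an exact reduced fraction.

T1 reflect across x = 0: (5, -3) → (-5, -3)
T2 rotate counter-clockwise with cos θ = 12/13, sin θ = -5/13: (-5, -3) → (-75/13, -11/13)
T3 rotate counter-clockwise with cos θ = 7/25, sin θ = -24/25: (-75/13, -11/13) → (-789/325, 1723/325)
T4 reflect across y = 0: (-789/325, 1723/325) → (-789/325, -1723/325)
T5 shear: y ← y + 1·x: (-789/325, -1723/325) → (-789/325, -2512/325)
T6 reflect across x = 0: (-789/325, -2512/325) → (789/325, -2512/325)

T(p) = (789/325, -2512/325)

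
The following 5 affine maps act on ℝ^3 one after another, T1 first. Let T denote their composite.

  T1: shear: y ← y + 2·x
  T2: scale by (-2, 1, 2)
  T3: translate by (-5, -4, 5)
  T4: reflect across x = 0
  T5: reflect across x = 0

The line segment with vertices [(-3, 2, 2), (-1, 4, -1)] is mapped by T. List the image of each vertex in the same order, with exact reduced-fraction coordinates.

T1 shear: y ← y + 2·x: (-3, 2, 2) → (-3, -4, 2); (-1, 4, -1) → (-1, 2, -1)
T2 scale by (-2, 1, 2): (-3, -4, 2) → (6, -4, 4); (-1, 2, -1) → (2, 2, -2)
T3 translate by (-5, -4, 5): (6, -4, 4) → (1, -8, 9); (2, 2, -2) → (-3, -2, 3)
T4 reflect across x = 0: (1, -8, 9) → (-1, -8, 9); (-3, -2, 3) → (3, -2, 3)
T5 reflect across x = 0: (-1, -8, 9) → (1, -8, 9); (3, -2, 3) → (-3, -2, 3)

image vertices: (1, -8, 9), (-3, -2, 3)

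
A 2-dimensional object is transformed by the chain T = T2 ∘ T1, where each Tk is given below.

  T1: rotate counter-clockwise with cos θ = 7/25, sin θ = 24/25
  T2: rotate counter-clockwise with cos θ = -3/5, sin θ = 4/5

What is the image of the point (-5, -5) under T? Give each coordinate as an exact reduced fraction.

T(p) = (73/25, 161/25)

T1 rotate counter-clockwise with cos θ = 7/25, sin θ = 24/25: (-5, -5) → (17/5, -31/5)
T2 rotate counter-clockwise with cos θ = -3/5, sin θ = 4/5: (17/5, -31/5) → (73/25, 161/25)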